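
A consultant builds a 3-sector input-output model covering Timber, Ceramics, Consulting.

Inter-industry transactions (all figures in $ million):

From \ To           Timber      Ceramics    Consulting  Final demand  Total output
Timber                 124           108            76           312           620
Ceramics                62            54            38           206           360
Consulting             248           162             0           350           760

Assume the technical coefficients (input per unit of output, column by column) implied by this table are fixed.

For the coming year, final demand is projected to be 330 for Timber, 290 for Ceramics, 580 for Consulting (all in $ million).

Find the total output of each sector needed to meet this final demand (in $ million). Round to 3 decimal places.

x_1 = 733.830, x_2 = 491.915, x_3 = 1094.894

Technical coefficients a_ij = z_ij / X_j:
  a_11 = 124/620 = 0.20, a_21 = 62/620 = 0.10, a_31 = 248/620 = 0.40
  a_12 = 108/360 = 0.30, a_22 = 54/360 = 0.15, a_32 = 162/360 = 0.45
  a_13 = 76/760 = 0.10, a_23 = 38/760 = 0.05, a_33 = 0/760 = 0.00
I − A =
  [   0.80    -0.30    -0.10]
  [  -0.10     0.85    -0.05]
  [  -0.40    -0.45     1.00]
Cofactors of I−A, C_ij = (−1)^(i+j)·(minor ij) (rows/columns in the sector order above):
  C_11 = (0.85)(1.00) − (-0.05)(-0.45) = 0.8275
  C_12 = −[(-0.10)(1.00) − (-0.05)(-0.40)] = 0.1200
  C_13 = (-0.10)(-0.45) − (0.85)(-0.40) = 0.3850
  C_21 = −[(-0.30)(1.00) − (-0.10)(-0.45)] = 0.3450
  C_22 = (0.80)(1.00) − (-0.10)(-0.40) = 0.7600
  C_23 = −[(0.80)(-0.45) − (-0.30)(-0.40)] = 0.4800
  C_31 = (-0.30)(-0.05) − (-0.10)(0.85) = 0.1000
  C_32 = −[(0.80)(-0.05) − (-0.10)(-0.10)] = 0.0500
  C_33 = (0.80)(0.85) − (-0.30)(-0.10) = 0.6500
det(I−A) = Σ_j (I−A)_1j·C_1j = (0.80)(0.8275) + (-0.30)(0.1200) + (-0.10)(0.3850) = 0.5875
adj(I−A) = Cᵀ =
  [ 0.8275   0.3450   0.1000]
  [ 0.1200   0.7600   0.0500]
  [ 0.3850   0.4800   0.6500]
(I − A)⁻¹ = adj(I−A) / det(I−A) ≈
  [   1.4085     0.5872     0.1702]
  [   0.2043     1.2936     0.0851]
  [   0.6553     0.8170     1.1064]
x = (I − A)⁻¹ d = adj(I−A)·d / det(I−A), with det(I−A) = 0.5875:
  x_1 = (0.8275·330 + 0.3450·290 + 0.1000·580) / 0.5875 = 431.125 / 0.5875 ≈ 733.830
  x_2 = (0.1200·330 + 0.7600·290 + 0.0500·580) / 0.5875 = 289.00 / 0.5875 ≈ 491.915
  x_3 = (0.3850·330 + 0.4800·290 + 0.6500·580) / 0.5875 = 643.25 / 0.5875 ≈ 1094.894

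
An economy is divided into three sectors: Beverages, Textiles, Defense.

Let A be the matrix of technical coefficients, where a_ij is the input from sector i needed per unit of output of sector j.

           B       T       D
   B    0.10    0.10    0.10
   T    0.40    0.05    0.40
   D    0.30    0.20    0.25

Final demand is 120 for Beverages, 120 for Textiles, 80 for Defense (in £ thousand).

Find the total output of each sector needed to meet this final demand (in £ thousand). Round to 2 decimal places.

x_B = 199.90, x_T = 325.62, x_D = 273.46

I − A =
  [   0.90    -0.10    -0.10]
  [  -0.40     0.95    -0.40]
  [  -0.30    -0.20     0.75]
Cofactors of I−A, C_ij = (−1)^(i+j)·(minor ij) (rows/columns in the sector order above):
  C_11 = (0.95)(0.75) − (-0.40)(-0.20) = 0.6325
  C_12 = −[(-0.40)(0.75) − (-0.40)(-0.30)] = 0.4200
  C_13 = (-0.40)(-0.20) − (0.95)(-0.30) = 0.3650
  C_21 = −[(-0.10)(0.75) − (-0.10)(-0.20)] = 0.0950
  C_22 = (0.90)(0.75) − (-0.10)(-0.30) = 0.6450
  C_23 = −[(0.90)(-0.20) − (-0.10)(-0.30)] = 0.2100
  C_31 = (-0.10)(-0.40) − (-0.10)(0.95) = 0.1350
  C_32 = −[(0.90)(-0.40) − (-0.10)(-0.40)] = 0.4000
  C_33 = (0.90)(0.95) − (-0.10)(-0.40) = 0.8150
det(I−A) = Σ_j (I−A)_1j·C_1j = (0.90)(0.6325) + (-0.10)(0.4200) + (-0.10)(0.3650) = 0.49075
adj(I−A) = Cᵀ =
  [ 0.6325   0.0950   0.1350]
  [ 0.4200   0.6450   0.4000]
  [ 0.3650   0.2100   0.8150]
(I − A)⁻¹ = adj(I−A) / det(I−A) ≈
  [   1.2888     0.1936     0.2751]
  [   0.8558     1.3143     0.8151]
  [   0.7438     0.4279     1.6607]
x = (I − A)⁻¹ d = adj(I−A)·d / det(I−A), with det(I−A) = 0.49075:
  x_B = (0.6325·120 + 0.0950·120 + 0.1350·80) / 0.49075 = 98.10 / 0.49075 ≈ 199.90
  x_T = (0.4200·120 + 0.6450·120 + 0.4000·80) / 0.49075 = 159.80 / 0.49075 ≈ 325.62
  x_D = (0.3650·120 + 0.2100·120 + 0.8150·80) / 0.49075 = 134.20 / 0.49075 ≈ 273.46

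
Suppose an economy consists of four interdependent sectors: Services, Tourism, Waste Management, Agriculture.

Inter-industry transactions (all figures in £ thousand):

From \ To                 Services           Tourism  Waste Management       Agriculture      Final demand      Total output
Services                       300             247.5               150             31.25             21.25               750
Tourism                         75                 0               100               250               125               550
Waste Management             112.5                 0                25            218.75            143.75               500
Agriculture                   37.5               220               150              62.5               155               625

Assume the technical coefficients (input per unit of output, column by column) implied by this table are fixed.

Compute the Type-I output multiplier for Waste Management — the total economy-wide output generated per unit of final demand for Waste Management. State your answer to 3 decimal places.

Technical coefficients a_ij = z_ij / X_j:
  a_SS = 300/750 = 0.40, a_TS = 75/750 = 0.10, a_WS = 112.5/750 = 0.15, a_AS = 37.5/750 = 0.05
  a_ST = 247.5/550 = 0.45, a_TT = 0/550 = 0.00, a_WT = 0/550 = 0.00, a_AT = 220/550 = 0.40
  a_SW = 150/500 = 0.30, a_TW = 100/500 = 0.20, a_WW = 25/500 = 0.05, a_AW = 150/500 = 0.30
  a_SA = 31.25/625 = 0.05, a_TA = 250/625 = 0.40, a_WA = 218.75/625 = 0.35, a_AA = 62.5/625 = 0.10
I − A =
  [   0.60    -0.45    -0.30    -0.05]
  [  -0.10     1.00    -0.20    -0.40]
  [  -0.15     0.00     0.95    -0.35]
  [  -0.05    -0.40    -0.30     0.90]
Compute the cofactors C_ij = (−1)^(i+j)·(3×3 minor ij) of I−A; the adjugate is their transpose:
adj(I−A) = Cᵀ =
  [ 0.570000   0.398500   0.376000   0.355000]
  [ 0.142500   0.399625   0.214000   0.268750]
  [ 0.142500   0.155625   0.390000   0.228750]
  [ 0.142500   0.251625   0.246000   0.468750]
det(I−A) = Σ_j (I−A)_1j·C_1j = (0.60)(0.570000) + (-0.45)(0.142500) + (-0.30)(0.142500) + (-0.05)(0.142500) = 0.2280
(I − A)⁻¹ = adj(I−A) / det(I−A) ≈
  [   2.5000     1.7478     1.6491     1.5570]
  [   0.6250     1.7527     0.9386     1.1787]
  [   0.6250     0.6826     1.7105     1.0033]
  [   0.6250     1.1036     1.0789     2.0559]
The output multiplier for sector j is the column-j sum of the Leontief inverse (I − A)⁻¹ = adj(I−A) / det(I−A).
Column W of adj(I−A): (0.376000, 0.214000, 0.390000, 0.246000); det(I−A) = 0.2280.
m_W = (0.376000 + 0.214000 + 0.390000 + 0.246000) / 0.2280 = 1.226 / 0.2280 ≈ 5.377.

m_W = 5.377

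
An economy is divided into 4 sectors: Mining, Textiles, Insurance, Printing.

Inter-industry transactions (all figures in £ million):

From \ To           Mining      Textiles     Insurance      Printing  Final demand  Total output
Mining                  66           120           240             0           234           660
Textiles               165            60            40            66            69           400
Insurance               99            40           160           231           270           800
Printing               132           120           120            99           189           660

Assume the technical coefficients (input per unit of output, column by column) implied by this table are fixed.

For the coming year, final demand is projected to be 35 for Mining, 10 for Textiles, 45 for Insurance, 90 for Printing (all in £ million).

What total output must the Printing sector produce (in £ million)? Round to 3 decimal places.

x_4 = 194.834

Technical coefficients a_ij = z_ij / X_j:
  a_11 = 66/660 = 0.10, a_21 = 165/660 = 0.25, a_31 = 99/660 = 0.15, a_41 = 132/660 = 0.20
  a_12 = 120/400 = 0.30, a_22 = 60/400 = 0.15, a_32 = 40/400 = 0.10, a_42 = 120/400 = 0.30
  a_13 = 240/800 = 0.30, a_23 = 40/800 = 0.05, a_33 = 160/800 = 0.20, a_43 = 120/800 = 0.15
  a_14 = 0/660 = 0.00, a_24 = 66/660 = 0.10, a_34 = 231/660 = 0.35, a_44 = 99/660 = 0.15
I − A =
  [   0.90    -0.30    -0.30     0.00]
  [  -0.25     0.85    -0.05    -0.10]
  [  -0.15    -0.10     0.80    -0.35]
  [  -0.20    -0.30    -0.15     0.85]
Compute the cofactors C_ij = (−1)^(i+j)·(3×3 minor ij) of I−A; the adjugate is their transpose:
adj(I−A) = Cᵀ =
  [ 0.498375   0.245250   0.225000   0.121500]
  [ 0.185000   0.505500   0.121500   0.109500]
  [ 0.212875   0.230250   0.553500   0.255000]
  [ 0.220125   0.276750   0.193500   0.499500]
det(I−A) = Σ_j (I−A)_1j·C_1j = (0.90)(0.498375) + (-0.30)(0.185000) + (-0.30)(0.212875) + (0.00)(0.220125) = 0.329175
(I − A)⁻¹ = adj(I−A) / det(I−A) ≈
  [   1.5140     0.7450     0.6835     0.3691]
  [   0.5620     1.5357     0.3691     0.3326]
  [   0.6467     0.6995     1.6815     0.7747]
  [   0.6687     0.8407     0.5878     1.5174]
x = (I − A)⁻¹ d = adj(I−A)·d / det(I−A), with det(I−A) = 0.329175:
  x_1 = (0.498375·35 + 0.245250·10 + 0.225000·45 + 0.121500·90) / 0.329175 = 40.955625 / 0.329175 ≈ 124.419
  x_2 = (0.185000·35 + 0.505500·10 + 0.121500·45 + 0.109500·90) / 0.329175 = 26.8525 / 0.329175 ≈ 81.575
  x_3 = (0.212875·35 + 0.230250·10 + 0.553500·45 + 0.255000·90) / 0.329175 = 57.610625 / 0.329175 ≈ 175.015
  x_4 = (0.220125·35 + 0.276750·10 + 0.193500·45 + 0.499500·90) / 0.329175 = 64.134375 / 0.329175 ≈ 194.834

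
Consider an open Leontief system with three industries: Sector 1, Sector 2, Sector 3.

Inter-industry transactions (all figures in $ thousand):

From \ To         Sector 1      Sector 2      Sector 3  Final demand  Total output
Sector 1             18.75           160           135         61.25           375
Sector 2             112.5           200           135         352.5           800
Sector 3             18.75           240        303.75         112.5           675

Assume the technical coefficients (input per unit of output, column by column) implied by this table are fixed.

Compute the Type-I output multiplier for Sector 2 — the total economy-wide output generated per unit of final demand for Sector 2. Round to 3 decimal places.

Technical coefficients a_ij = z_ij / X_j:
  a_11 = 18.75/375 = 0.05, a_21 = 112.5/375 = 0.30, a_31 = 18.75/375 = 0.05
  a_12 = 160/800 = 0.20, a_22 = 200/800 = 0.25, a_32 = 240/800 = 0.30
  a_13 = 135/675 = 0.20, a_23 = 135/675 = 0.20, a_33 = 303.75/675 = 0.45
I − A =
  [   0.95    -0.20    -0.20]
  [  -0.30     0.75    -0.20]
  [  -0.05    -0.30     0.55]
Cofactors of I−A, C_ij = (−1)^(i+j)·(minor ij) (rows/columns in the sector order above):
  C_11 = (0.75)(0.55) − (-0.20)(-0.30) = 0.3525
  C_12 = −[(-0.30)(0.55) − (-0.20)(-0.05)] = 0.1750
  C_13 = (-0.30)(-0.30) − (0.75)(-0.05) = 0.1275
  C_21 = −[(-0.20)(0.55) − (-0.20)(-0.30)] = 0.1700
  C_22 = (0.95)(0.55) − (-0.20)(-0.05) = 0.5125
  C_23 = −[(0.95)(-0.30) − (-0.20)(-0.05)] = 0.2950
  C_31 = (-0.20)(-0.20) − (-0.20)(0.75) = 0.1900
  C_32 = −[(0.95)(-0.20) − (-0.20)(-0.30)] = 0.2500
  C_33 = (0.95)(0.75) − (-0.20)(-0.30) = 0.6525
det(I−A) = Σ_j (I−A)_1j·C_1j = (0.95)(0.3525) + (-0.20)(0.1750) + (-0.20)(0.1275) = 0.274375
adj(I−A) = Cᵀ =
  [ 0.3525   0.1700   0.1900]
  [ 0.1750   0.5125   0.2500]
  [ 0.1275   0.2950   0.6525]
(I − A)⁻¹ = adj(I−A) / det(I−A) ≈
  [   1.2847     0.6196     0.6925]
  [   0.6378     1.8679     0.9112]
  [   0.4647     1.0752     2.3781]
The output multiplier for sector j is the column-j sum of the Leontief inverse (I − A)⁻¹ = adj(I−A) / det(I−A).
Column 2 of adj(I−A): (0.1700, 0.5125, 0.2950); det(I−A) = 0.274375.
m_2 = (0.1700 + 0.5125 + 0.2950) / 0.274375 = 0.9775 / 0.274375 ≈ 3.563.

m_2 = 3.563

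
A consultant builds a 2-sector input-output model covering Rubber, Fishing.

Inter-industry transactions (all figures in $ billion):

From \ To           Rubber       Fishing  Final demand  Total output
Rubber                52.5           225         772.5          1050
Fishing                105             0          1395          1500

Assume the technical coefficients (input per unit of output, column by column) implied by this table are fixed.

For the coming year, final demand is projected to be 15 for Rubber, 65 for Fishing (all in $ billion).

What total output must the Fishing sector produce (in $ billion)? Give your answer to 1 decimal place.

x_2 = 67.6

Technical coefficients a_ij = z_ij / X_j:
  a_11 = 52.5/1050 = 0.05, a_21 = 105/1050 = 0.10
  a_12 = 225/1500 = 0.15, a_22 = 0/1500 = 0.00
I − A =
  [   0.95    -0.15]
  [  -0.10     1.00]
det(I−A) = (0.95)(1.00) − (-0.15)(-0.10) = 0.9350
adj(I−A) = [[1.00, 0.15], [0.10, 0.95]]
(I − A)⁻¹ = adj(I−A) / det(I−A) ≈
  [   1.0695     0.1604]
  [   0.1070     1.0160]
x = (I − A)⁻¹ d = adj(I−A)·d / det(I−A), with det(I−A) = 0.9350:
  x_1 = (1.00·15 + 0.15·65) / 0.9350 = 24.75 / 0.9350 ≈ 26.5
  x_2 = (0.10·15 + 0.95·65) / 0.9350 = 63.25 / 0.9350 ≈ 67.6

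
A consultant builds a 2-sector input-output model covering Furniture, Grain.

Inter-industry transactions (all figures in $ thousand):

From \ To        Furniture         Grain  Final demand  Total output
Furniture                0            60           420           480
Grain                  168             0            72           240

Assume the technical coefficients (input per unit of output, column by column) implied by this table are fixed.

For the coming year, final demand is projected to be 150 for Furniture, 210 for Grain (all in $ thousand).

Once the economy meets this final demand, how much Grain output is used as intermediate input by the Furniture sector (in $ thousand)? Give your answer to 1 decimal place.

Technical coefficients a_ij = z_ij / X_j:
  a_11 = 0/480 = 0.00, a_21 = 168/480 = 0.35
  a_12 = 60/240 = 0.25, a_22 = 0/240 = 0.00
I − A =
  [   1.00    -0.25]
  [  -0.35     1.00]
det(I−A) = (1.00)(1.00) − (-0.25)(-0.35) = 0.9125
adj(I−A) = [[1.00, 0.25], [0.35, 1.00]]
(I − A)⁻¹ = adj(I−A) / det(I−A) ≈
  [   1.0959     0.2740]
  [   0.3836     1.0959]
First solve x = (I − A)⁻¹ d = adj(I−A)·d / det(I−A); in particular x_1 = (1.00·150 + 0.25·210) / 0.9125 = 202.50 / 0.9125 ≈ 221.918.
Intermediate flow from 2 to 1: z_21 = a_21 · x_1 = 0.35 × 202.50 / 0.9125 = 70.875 / 0.9125 ≈ 77.7.

z_21 = 77.7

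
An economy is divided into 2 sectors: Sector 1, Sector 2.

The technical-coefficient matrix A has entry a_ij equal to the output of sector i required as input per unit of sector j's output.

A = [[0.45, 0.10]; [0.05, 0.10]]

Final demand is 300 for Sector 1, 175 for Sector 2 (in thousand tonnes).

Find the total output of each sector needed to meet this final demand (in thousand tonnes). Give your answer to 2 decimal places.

I − A =
  [   0.55    -0.10]
  [  -0.05     0.90]
det(I−A) = (0.55)(0.90) − (-0.10)(-0.05) = 0.4900
adj(I−A) = [[0.90, 0.10], [0.05, 0.55]]
(I − A)⁻¹ = adj(I−A) / det(I−A) ≈
  [   1.8367     0.2041]
  [   0.1020     1.1224]
x = (I − A)⁻¹ d = adj(I−A)·d / det(I−A), with det(I−A) = 0.4900:
  x_1 = (0.90·300 + 0.10·175) / 0.4900 = 287.50 / 0.4900 ≈ 586.73
  x_2 = (0.05·300 + 0.55·175) / 0.4900 = 111.25 / 0.4900 ≈ 227.04

x_1 = 586.73, x_2 = 227.04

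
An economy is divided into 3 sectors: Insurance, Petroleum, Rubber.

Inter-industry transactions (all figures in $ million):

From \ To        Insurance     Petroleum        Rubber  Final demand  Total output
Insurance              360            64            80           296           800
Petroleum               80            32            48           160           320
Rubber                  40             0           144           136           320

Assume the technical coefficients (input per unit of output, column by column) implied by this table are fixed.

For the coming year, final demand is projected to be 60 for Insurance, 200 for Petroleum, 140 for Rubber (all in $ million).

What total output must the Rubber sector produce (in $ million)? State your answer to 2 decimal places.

x_3 = 286.52

Technical coefficients a_ij = z_ij / X_j:
  a_11 = 360/800 = 0.45, a_21 = 80/800 = 0.10, a_31 = 40/800 = 0.05
  a_12 = 64/320 = 0.20, a_22 = 32/320 = 0.10, a_32 = 0/320 = 0.00
  a_13 = 80/320 = 0.25, a_23 = 48/320 = 0.15, a_33 = 144/320 = 0.45
I − A =
  [   0.55    -0.20    -0.25]
  [  -0.10     0.90    -0.15]
  [  -0.05     0.00     0.55]
Cofactors of I−A, C_ij = (−1)^(i+j)·(minor ij) (rows/columns in the sector order above):
  C_11 = (0.90)(0.55) − (-0.15)(0.00) = 0.4950
  C_12 = −[(-0.10)(0.55) − (-0.15)(-0.05)] = 0.0625
  C_13 = (-0.10)(0.00) − (0.90)(-0.05) = 0.0450
  C_21 = −[(-0.20)(0.55) − (-0.25)(0.00)] = 0.1100
  C_22 = (0.55)(0.55) − (-0.25)(-0.05) = 0.2900
  C_23 = −[(0.55)(0.00) − (-0.20)(-0.05)] = 0.0100
  C_31 = (-0.20)(-0.15) − (-0.25)(0.90) = 0.2550
  C_32 = −[(0.55)(-0.15) − (-0.25)(-0.10)] = 0.1075
  C_33 = (0.55)(0.90) − (-0.20)(-0.10) = 0.4750
det(I−A) = Σ_j (I−A)_1j·C_1j = (0.55)(0.4950) + (-0.20)(0.0625) + (-0.25)(0.0450) = 0.2485
adj(I−A) = Cᵀ =
  [ 0.4950   0.1100   0.2550]
  [ 0.0625   0.2900   0.1075]
  [ 0.0450   0.0100   0.4750]
(I − A)⁻¹ = adj(I−A) / det(I−A) ≈
  [   1.9920     0.4427     1.0262]
  [   0.2515     1.1670     0.4326]
  [   0.1811     0.0402     1.9115]
x = (I − A)⁻¹ d = adj(I−A)·d / det(I−A), with det(I−A) = 0.2485:
  x_1 = (0.4950·60 + 0.1100·200 + 0.2550·140) / 0.2485 = 87.40 / 0.2485 ≈ 351.71
  x_2 = (0.0625·60 + 0.2900·200 + 0.1075·140) / 0.2485 = 76.80 / 0.2485 ≈ 309.05
  x_3 = (0.0450·60 + 0.0100·200 + 0.4750·140) / 0.2485 = 71.20 / 0.2485 ≈ 286.52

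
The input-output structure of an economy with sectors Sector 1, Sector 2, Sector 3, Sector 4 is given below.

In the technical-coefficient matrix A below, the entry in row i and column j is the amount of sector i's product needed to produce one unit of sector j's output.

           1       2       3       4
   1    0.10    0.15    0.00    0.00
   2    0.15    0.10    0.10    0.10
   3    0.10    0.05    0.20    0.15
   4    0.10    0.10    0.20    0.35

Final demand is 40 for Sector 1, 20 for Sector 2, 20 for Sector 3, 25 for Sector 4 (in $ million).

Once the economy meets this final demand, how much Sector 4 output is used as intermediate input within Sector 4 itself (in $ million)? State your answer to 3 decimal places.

I − A =
  [   0.90    -0.15     0.00     0.00]
  [  -0.15     0.90    -0.10    -0.10]
  [  -0.10    -0.05     0.80    -0.15]
  [  -0.10    -0.10    -0.20     0.65]
Compute the cofactors C_ij = (−1)^(i+j)·(3×3 minor ij) of I−A; the adjugate is their transpose:
adj(I−A) = Cᵀ =
  [ 0.427250   0.073500   0.012750   0.014250]
  [ 0.091500   0.441000   0.076500   0.085500]
  [ 0.078625   0.054750   0.501375   0.124125]
  [ 0.104000   0.096000   0.168000   0.624000]
det(I−A) = Σ_j (I−A)_1j·C_1j = (0.90)(0.427250) + (-0.15)(0.091500) + (0.00)(0.078625) + (0.00)(0.104000) = 0.3708
(I − A)⁻¹ = adj(I−A) / det(I−A) ≈
  [   1.1522     0.1982     0.0344     0.0384]
  [   0.2468     1.1893     0.2063     0.2306]
  [   0.2120     0.1477     1.3521     0.3347]
  [   0.2805     0.2589     0.4531     1.6828]
First solve x = (I − A)⁻¹ d = adj(I−A)·d / det(I−A); in particular x_4 = (0.104000·40 + 0.096000·20 + 0.168000·20 + 0.624000·25) / 0.3708 = 25.04 / 0.3708 ≈ 67.52967.
Intermediate flow from 4 to 4: z_44 = a_44 · x_4 = 0.35 × 25.04 / 0.3708 = 8.764 / 0.3708 ≈ 23.635.

z_44 = 23.635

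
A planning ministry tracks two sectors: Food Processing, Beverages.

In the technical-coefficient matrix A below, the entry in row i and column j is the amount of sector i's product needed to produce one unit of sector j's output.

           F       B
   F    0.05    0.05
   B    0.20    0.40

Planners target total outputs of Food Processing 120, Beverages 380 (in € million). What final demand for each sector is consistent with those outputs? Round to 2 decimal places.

I − A =
  [   0.95    -0.05]
  [  -0.20     0.60]
d = (I − A) x:
  d_F = (+0.95)·120 + (-0.05)·380 = 95.00
  d_B = (-0.20)·120 + (+0.60)·380 = 204.00

d_F = 95.00, d_B = 204.00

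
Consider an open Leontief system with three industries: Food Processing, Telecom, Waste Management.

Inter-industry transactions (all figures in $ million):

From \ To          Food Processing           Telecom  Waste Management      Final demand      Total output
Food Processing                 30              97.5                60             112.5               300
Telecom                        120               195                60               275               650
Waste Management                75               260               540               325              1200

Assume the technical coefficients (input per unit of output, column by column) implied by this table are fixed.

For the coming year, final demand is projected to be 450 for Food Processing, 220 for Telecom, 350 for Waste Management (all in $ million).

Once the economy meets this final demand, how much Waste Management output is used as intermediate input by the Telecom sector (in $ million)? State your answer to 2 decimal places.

z_WT = 337.37

Technical coefficients a_ij = z_ij / X_j:
  a_FF = 30/300 = 0.10, a_TF = 120/300 = 0.40, a_WF = 75/300 = 0.25
  a_FT = 97.5/650 = 0.15, a_TT = 195/650 = 0.30, a_WT = 260/650 = 0.40
  a_FW = 60/1200 = 0.05, a_TW = 60/1200 = 0.05, a_WW = 540/1200 = 0.45
I − A =
  [   0.90    -0.15    -0.05]
  [  -0.40     0.70    -0.05]
  [  -0.25    -0.40     0.55]
Cofactors of I−A, C_ij = (−1)^(i+j)·(minor ij) (rows/columns in the sector order above):
  C_11 = (0.70)(0.55) − (-0.05)(-0.40) = 0.3650
  C_12 = −[(-0.40)(0.55) − (-0.05)(-0.25)] = 0.2325
  C_13 = (-0.40)(-0.40) − (0.70)(-0.25) = 0.3350
  C_21 = −[(-0.15)(0.55) − (-0.05)(-0.40)] = 0.1025
  C_22 = (0.90)(0.55) − (-0.05)(-0.25) = 0.4825
  C_23 = −[(0.90)(-0.40) − (-0.15)(-0.25)] = 0.3975
  C_31 = (-0.15)(-0.05) − (-0.05)(0.70) = 0.0425
  C_32 = −[(0.90)(-0.05) − (-0.05)(-0.40)] = 0.0650
  C_33 = (0.90)(0.70) − (-0.15)(-0.40) = 0.5700
det(I−A) = Σ_j (I−A)_1j·C_1j = (0.90)(0.3650) + (-0.15)(0.2325) + (-0.05)(0.3350) = 0.276875
adj(I−A) = Cᵀ =
  [ 0.3650   0.1025   0.0425]
  [ 0.2325   0.4825   0.0650]
  [ 0.3350   0.3975   0.5700]
(I − A)⁻¹ = adj(I−A) / det(I−A) ≈
  [   1.3183     0.3702     0.1535]
  [   0.8397     1.7427     0.2348]
  [   1.2099     1.4357     2.0587]
First solve x = (I − A)⁻¹ d = adj(I−A)·d / det(I−A); in particular x_T = (0.2325·450 + 0.4825·220 + 0.0650·350) / 0.276875 = 233.525 / 0.276875 ≈ 843.4312.
Intermediate flow from W to T: z_WT = a_WT · x_T = 0.40 × 233.525 / 0.276875 = 93.41 / 0.276875 ≈ 337.37.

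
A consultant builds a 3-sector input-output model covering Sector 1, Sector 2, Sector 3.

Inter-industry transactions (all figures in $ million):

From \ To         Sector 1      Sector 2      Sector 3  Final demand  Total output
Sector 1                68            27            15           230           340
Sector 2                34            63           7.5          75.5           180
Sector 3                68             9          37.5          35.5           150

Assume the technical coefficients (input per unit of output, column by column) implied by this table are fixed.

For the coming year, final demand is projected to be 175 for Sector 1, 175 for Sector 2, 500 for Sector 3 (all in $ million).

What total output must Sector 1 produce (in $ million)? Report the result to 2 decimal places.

x_1 = 391.67

Technical coefficients a_ij = z_ij / X_j:
  a_11 = 68/340 = 0.20, a_21 = 34/340 = 0.10, a_31 = 68/340 = 0.20
  a_12 = 27/180 = 0.15, a_22 = 63/180 = 0.35, a_32 = 9/180 = 0.05
  a_13 = 15/150 = 0.10, a_23 = 7.5/150 = 0.05, a_33 = 37.5/150 = 0.25
I − A =
  [   0.80    -0.15    -0.10]
  [  -0.10     0.65    -0.05]
  [  -0.20    -0.05     0.75]
Cofactors of I−A, C_ij = (−1)^(i+j)·(minor ij) (rows/columns in the sector order above):
  C_11 = (0.65)(0.75) − (-0.05)(-0.05) = 0.4850
  C_12 = −[(-0.10)(0.75) − (-0.05)(-0.20)] = 0.0850
  C_13 = (-0.10)(-0.05) − (0.65)(-0.20) = 0.1350
  C_21 = −[(-0.15)(0.75) − (-0.10)(-0.05)] = 0.1175
  C_22 = (0.80)(0.75) − (-0.10)(-0.20) = 0.5800
  C_23 = −[(0.80)(-0.05) − (-0.15)(-0.20)] = 0.0700
  C_31 = (-0.15)(-0.05) − (-0.10)(0.65) = 0.0725
  C_32 = −[(0.80)(-0.05) − (-0.10)(-0.10)] = 0.0500
  C_33 = (0.80)(0.65) − (-0.15)(-0.10) = 0.5050
det(I−A) = Σ_j (I−A)_1j·C_1j = (0.80)(0.4850) + (-0.15)(0.0850) + (-0.10)(0.1350) = 0.36175
adj(I−A) = Cᵀ =
  [ 0.4850   0.1175   0.0725]
  [ 0.0850   0.5800   0.0500]
  [ 0.1350   0.0700   0.5050]
(I − A)⁻¹ = adj(I−A) / det(I−A) ≈
  [   1.3407     0.3248     0.2004]
  [   0.2350     1.6033     0.1382]
  [   0.3732     0.1935     1.3960]
x = (I − A)⁻¹ d = adj(I−A)·d / det(I−A), with det(I−A) = 0.36175:
  x_1 = (0.4850·175 + 0.1175·175 + 0.0725·500) / 0.36175 = 141.6875 / 0.36175 ≈ 391.67
  x_2 = (0.0850·175 + 0.5800·175 + 0.0500·500) / 0.36175 = 141.375 / 0.36175 ≈ 390.81
  x_3 = (0.1350·175 + 0.0700·175 + 0.5050·500) / 0.36175 = 288.375 / 0.36175 ≈ 797.17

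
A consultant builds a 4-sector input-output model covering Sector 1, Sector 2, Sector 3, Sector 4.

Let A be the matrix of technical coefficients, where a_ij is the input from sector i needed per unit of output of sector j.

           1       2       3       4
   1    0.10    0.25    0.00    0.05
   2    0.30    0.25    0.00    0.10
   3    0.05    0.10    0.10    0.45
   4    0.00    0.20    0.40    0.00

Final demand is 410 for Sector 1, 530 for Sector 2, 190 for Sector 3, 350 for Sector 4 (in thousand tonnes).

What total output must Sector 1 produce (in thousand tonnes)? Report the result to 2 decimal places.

x_1 = 829.26

I − A =
  [   0.90    -0.25     0.00    -0.05]
  [  -0.30     0.75     0.00    -0.10]
  [  -0.05    -0.10     0.90    -0.45]
  [   0.00    -0.20    -0.40     1.00]
Compute the cofactors C_ij = (−1)^(i+j)·(3×3 minor ij) of I−A; the adjugate is their transpose:
adj(I−A) = Cᵀ =
  [ 0.518000   0.191000   0.025000   0.056250]
  [ 0.218000   0.647000   0.042000   0.094500]
  [ 0.093500   0.184000   0.579000   0.283625]
  [ 0.081000   0.203000   0.240000   0.540000]
det(I−A) = Σ_j (I−A)_1j·C_1j = (0.90)(0.518000) + (-0.25)(0.218000) + (0.00)(0.093500) + (-0.05)(0.081000) = 0.40765
(I − A)⁻¹ = adj(I−A) / det(I−A) ≈
  [   1.2707     0.4685     0.0613     0.1380]
  [   0.5348     1.5871     0.1030     0.2318]
  [   0.2294     0.4514     1.4203     0.6958]
  [   0.1987     0.4980     0.5887     1.3247]
x = (I − A)⁻¹ d = adj(I−A)·d / det(I−A), with det(I−A) = 0.40765:
  x_1 = (0.518000·410 + 0.191000·530 + 0.025000·190 + 0.056250·350) / 0.40765 = 338.0475 / 0.40765 ≈ 829.26
  x_2 = (0.218000·410 + 0.647000·530 + 0.042000·190 + 0.094500·350) / 0.40765 = 473.345 / 0.40765 ≈ 1161.16
  x_3 = (0.093500·410 + 0.184000·530 + 0.579000·190 + 0.283625·350) / 0.40765 = 345.13375 / 0.40765 ≈ 846.64
  x_4 = (0.081000·410 + 0.203000·530 + 0.240000·190 + 0.540000·350) / 0.40765 = 375.40 / 0.40765 ≈ 920.89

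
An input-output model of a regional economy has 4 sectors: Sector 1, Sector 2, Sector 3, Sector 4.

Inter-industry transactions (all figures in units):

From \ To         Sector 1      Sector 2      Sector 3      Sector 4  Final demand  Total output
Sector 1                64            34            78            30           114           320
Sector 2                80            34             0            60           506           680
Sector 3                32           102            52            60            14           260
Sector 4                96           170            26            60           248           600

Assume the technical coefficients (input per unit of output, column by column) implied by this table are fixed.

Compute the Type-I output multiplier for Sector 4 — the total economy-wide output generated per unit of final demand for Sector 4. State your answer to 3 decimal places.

Technical coefficients a_ij = z_ij / X_j:
  a_11 = 64/320 = 0.20, a_21 = 80/320 = 0.25, a_31 = 32/320 = 0.10, a_41 = 96/320 = 0.30
  a_12 = 34/680 = 0.05, a_22 = 34/680 = 0.05, a_32 = 102/680 = 0.15, a_42 = 170/680 = 0.25
  a_13 = 78/260 = 0.30, a_23 = 0/260 = 0.00, a_33 = 52/260 = 0.20, a_43 = 26/260 = 0.10
  a_14 = 30/600 = 0.05, a_24 = 60/600 = 0.10, a_34 = 60/600 = 0.10, a_44 = 60/600 = 0.10
I − A =
  [   0.80    -0.05    -0.30    -0.05]
  [  -0.25     0.95     0.00    -0.10]
  [  -0.10    -0.15     0.80    -0.10]
  [  -0.30    -0.25    -0.10     0.90]
Compute the cofactors C_ij = (−1)^(i+j)·(3×3 minor ij) of I−A; the adjugate is their transpose:
adj(I−A) = Cᵀ =
  [ 0.653000   0.094250   0.254250   0.075000]
  [ 0.202500   0.519500   0.085750   0.078500]
  [ 0.156000   0.133000   0.633875   0.093875]
  [ 0.291250   0.190500   0.179000   0.558250]
det(I−A) = Σ_j (I−A)_1j·C_1j = (0.80)(0.653000) + (-0.05)(0.202500) + (-0.30)(0.156000) + (-0.05)(0.291250) = 0.4509125
(I − A)⁻¹ = adj(I−A) / det(I−A) ≈
  [   1.4482     0.2090     0.5639     0.1663]
  [   0.4491     1.1521     0.1902     0.1741]
  [   0.3460     0.2950     1.4058     0.2082]
  [   0.6459     0.4225     0.3970     1.2380]
The output multiplier for sector j is the column-j sum of the Leontief inverse (I − A)⁻¹ = adj(I−A) / det(I−A).
Column 4 of adj(I−A): (0.075000, 0.078500, 0.093875, 0.558250); det(I−A) = 0.4509125.
m_4 = (0.075000 + 0.078500 + 0.093875 + 0.558250) / 0.4509125 = 0.805625 / 0.4509125 ≈ 1.787.

m_4 = 1.787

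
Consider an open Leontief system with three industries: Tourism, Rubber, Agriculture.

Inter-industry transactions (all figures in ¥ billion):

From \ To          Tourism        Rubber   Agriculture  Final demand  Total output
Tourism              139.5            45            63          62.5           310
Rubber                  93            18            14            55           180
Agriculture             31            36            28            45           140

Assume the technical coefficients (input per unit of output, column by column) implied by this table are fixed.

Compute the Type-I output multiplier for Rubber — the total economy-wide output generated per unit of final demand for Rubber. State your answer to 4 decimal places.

m_R = 3.2157

Technical coefficients a_ij = z_ij / X_j:
  a_TT = 139.5/310 = 0.45, a_RT = 93/310 = 0.30, a_AT = 31/310 = 0.10
  a_TR = 45/180 = 0.25, a_RR = 18/180 = 0.10, a_AR = 36/180 = 0.20
  a_TA = 63/140 = 0.45, a_RA = 14/140 = 0.10, a_AA = 28/140 = 0.20
I − A =
  [   0.55    -0.25    -0.45]
  [  -0.30     0.90    -0.10]
  [  -0.10    -0.20     0.80]
Cofactors of I−A, C_ij = (−1)^(i+j)·(minor ij) (rows/columns in the sector order above):
  C_11 = (0.90)(0.80) − (-0.10)(-0.20) = 0.7000
  C_12 = −[(-0.30)(0.80) − (-0.10)(-0.10)] = 0.2500
  C_13 = (-0.30)(-0.20) − (0.90)(-0.10) = 0.1500
  C_21 = −[(-0.25)(0.80) − (-0.45)(-0.20)] = 0.2900
  C_22 = (0.55)(0.80) − (-0.45)(-0.10) = 0.3950
  C_23 = −[(0.55)(-0.20) − (-0.25)(-0.10)] = 0.1350
  C_31 = (-0.25)(-0.10) − (-0.45)(0.90) = 0.4300
  C_32 = −[(0.55)(-0.10) − (-0.45)(-0.30)] = 0.1900
  C_33 = (0.55)(0.90) − (-0.25)(-0.30) = 0.4200
det(I−A) = Σ_j (I−A)_1j·C_1j = (0.55)(0.7000) + (-0.25)(0.2500) + (-0.45)(0.1500) = 0.2550
adj(I−A) = Cᵀ =
  [ 0.7000   0.2900   0.4300]
  [ 0.2500   0.3950   0.1900]
  [ 0.1500   0.1350   0.4200]
(I − A)⁻¹ = adj(I−A) / det(I−A) ≈
  [   2.74510     1.13725     1.68627]
  [   0.98039     1.54902     0.74510]
  [   0.58824     0.52941     1.64706]
The output multiplier for sector j is the column-j sum of the Leontief inverse (I − A)⁻¹ = adj(I−A) / det(I−A).
Column R of adj(I−A): (0.2900, 0.3950, 0.1350); det(I−A) = 0.2550.
m_R = (0.2900 + 0.3950 + 0.1350) / 0.2550 = 0.82 / 0.2550 ≈ 3.2157.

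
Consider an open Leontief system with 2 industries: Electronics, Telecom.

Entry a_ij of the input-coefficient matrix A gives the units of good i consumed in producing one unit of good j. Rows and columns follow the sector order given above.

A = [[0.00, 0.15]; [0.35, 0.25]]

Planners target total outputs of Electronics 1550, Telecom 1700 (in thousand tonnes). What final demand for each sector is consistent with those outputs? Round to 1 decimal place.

d_1 = 1295.0, d_2 = 732.5

I − A =
  [   1.00    -0.15]
  [  -0.35     0.75]
d = (I − A) x:
  d_1 = (+1.00)·1550 + (-0.15)·1700 = 1295.0
  d_2 = (-0.35)·1550 + (+0.75)·1700 = 732.5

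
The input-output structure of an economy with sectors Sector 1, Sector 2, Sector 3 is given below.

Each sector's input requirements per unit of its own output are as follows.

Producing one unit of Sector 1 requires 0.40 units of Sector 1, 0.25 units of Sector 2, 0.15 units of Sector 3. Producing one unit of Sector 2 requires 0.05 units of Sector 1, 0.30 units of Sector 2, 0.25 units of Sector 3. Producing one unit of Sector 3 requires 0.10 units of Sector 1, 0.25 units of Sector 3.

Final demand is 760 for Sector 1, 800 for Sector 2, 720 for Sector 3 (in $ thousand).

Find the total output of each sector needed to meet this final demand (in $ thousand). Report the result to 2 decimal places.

I − A =
  [   0.60    -0.05    -0.10]
  [  -0.25     0.70     0.00]
  [  -0.15    -0.25     0.75]
Cofactors of I−A, C_ij = (−1)^(i+j)·(minor ij) (rows/columns in the sector order above):
  C_11 = (0.70)(0.75) − (0.00)(-0.25) = 0.5250
  C_12 = −[(-0.25)(0.75) − (0.00)(-0.15)] = 0.1875
  C_13 = (-0.25)(-0.25) − (0.70)(-0.15) = 0.1675
  C_21 = −[(-0.05)(0.75) − (-0.10)(-0.25)] = 0.0625
  C_22 = (0.60)(0.75) − (-0.10)(-0.15) = 0.4350
  C_23 = −[(0.60)(-0.25) − (-0.05)(-0.15)] = 0.1575
  C_31 = (-0.05)(0.00) − (-0.10)(0.70) = 0.0700
  C_32 = −[(0.60)(0.00) − (-0.10)(-0.25)] = 0.0250
  C_33 = (0.60)(0.70) − (-0.05)(-0.25) = 0.4075
det(I−A) = Σ_j (I−A)_1j·C_1j = (0.60)(0.5250) + (-0.05)(0.1875) + (-0.10)(0.1675) = 0.288875
adj(I−A) = Cᵀ =
  [ 0.5250   0.0625   0.0700]
  [ 0.1875   0.4350   0.0250]
  [ 0.1675   0.1575   0.4075]
(I − A)⁻¹ = adj(I−A) / det(I−A) ≈
  [   1.8174     0.2164     0.2423]
  [   0.6491     1.5058     0.0865]
  [   0.5798     0.5452     1.4106]
x = (I − A)⁻¹ d = adj(I−A)·d / det(I−A), with det(I−A) = 0.288875:
  x_1 = (0.5250·760 + 0.0625·800 + 0.0700·720) / 0.288875 = 499.40 / 0.288875 ≈ 1728.78
  x_2 = (0.1875·760 + 0.4350·800 + 0.0250·720) / 0.288875 = 508.50 / 0.288875 ≈ 1760.28
  x_3 = (0.1675·760 + 0.1575·800 + 0.4075·720) / 0.288875 = 546.70 / 0.288875 ≈ 1892.51

x_1 = 1728.78, x_2 = 1760.28, x_3 = 1892.51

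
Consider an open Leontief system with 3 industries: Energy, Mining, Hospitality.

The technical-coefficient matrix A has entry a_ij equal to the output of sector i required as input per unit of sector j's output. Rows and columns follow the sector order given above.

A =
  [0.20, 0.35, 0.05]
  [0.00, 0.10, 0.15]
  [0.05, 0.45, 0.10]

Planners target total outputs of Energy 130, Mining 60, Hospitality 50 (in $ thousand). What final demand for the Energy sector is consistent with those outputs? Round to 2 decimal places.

I − A =
  [   0.80    -0.35    -0.05]
  [   0.00     0.90    -0.15]
  [  -0.05    -0.45     0.90]
d = (I − A) x:
  d_1 = (+0.80)·130 + (-0.35)·60 + (-0.05)·50 = 80.50
  d_2 = (+0.00)·130 + (+0.90)·60 + (-0.15)·50 = 46.50
  d_3 = (-0.05)·130 + (-0.45)·60 + (+0.90)·50 = 11.50

d_1 = 80.50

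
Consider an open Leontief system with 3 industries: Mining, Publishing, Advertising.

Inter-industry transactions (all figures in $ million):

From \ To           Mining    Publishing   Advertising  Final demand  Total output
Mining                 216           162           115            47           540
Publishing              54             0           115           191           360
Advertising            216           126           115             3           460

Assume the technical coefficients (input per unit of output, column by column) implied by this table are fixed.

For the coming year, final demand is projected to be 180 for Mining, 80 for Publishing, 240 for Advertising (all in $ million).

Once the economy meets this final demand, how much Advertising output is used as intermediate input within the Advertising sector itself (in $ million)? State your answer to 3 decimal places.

z_33 = 288.929

Technical coefficients a_ij = z_ij / X_j:
  a_11 = 216/540 = 0.40, a_21 = 54/540 = 0.10, a_31 = 216/540 = 0.40
  a_12 = 162/360 = 0.45, a_22 = 0/360 = 0.00, a_32 = 126/360 = 0.35
  a_13 = 115/460 = 0.25, a_23 = 115/460 = 0.25, a_33 = 115/460 = 0.25
I − A =
  [   0.60    -0.45    -0.25]
  [  -0.10     1.00    -0.25]
  [  -0.40    -0.35     0.75]
Cofactors of I−A, C_ij = (−1)^(i+j)·(minor ij) (rows/columns in the sector order above):
  C_11 = (1.00)(0.75) − (-0.25)(-0.35) = 0.6625
  C_12 = −[(-0.10)(0.75) − (-0.25)(-0.40)] = 0.1750
  C_13 = (-0.10)(-0.35) − (1.00)(-0.40) = 0.4350
  C_21 = −[(-0.45)(0.75) − (-0.25)(-0.35)] = 0.4250
  C_22 = (0.60)(0.75) − (-0.25)(-0.40) = 0.3500
  C_23 = −[(0.60)(-0.35) − (-0.45)(-0.40)] = 0.3900
  C_31 = (-0.45)(-0.25) − (-0.25)(1.00) = 0.3625
  C_32 = −[(0.60)(-0.25) − (-0.25)(-0.10)] = 0.1750
  C_33 = (0.60)(1.00) − (-0.45)(-0.10) = 0.5550
det(I−A) = Σ_j (I−A)_1j·C_1j = (0.60)(0.6625) + (-0.45)(0.1750) + (-0.25)(0.4350) = 0.2100
adj(I−A) = Cᵀ =
  [ 0.6625   0.4250   0.3625]
  [ 0.1750   0.3500   0.1750]
  [ 0.4350   0.3900   0.5550]
(I − A)⁻¹ = adj(I−A) / det(I−A) ≈
  [   3.1548     2.0238     1.7262]
  [   0.8333     1.6667     0.8333]
  [   2.0714     1.8571     2.6429]
First solve x = (I − A)⁻¹ d = adj(I−A)·d / det(I−A); in particular x_3 = (0.4350·180 + 0.3900·80 + 0.5550·240) / 0.2100 = 242.70 / 0.2100 ≈ 1155.71429.
Intermediate flow from 3 to 3: z_33 = a_33 · x_3 = 0.25 × 242.70 / 0.2100 = 60.675 / 0.2100 ≈ 288.929.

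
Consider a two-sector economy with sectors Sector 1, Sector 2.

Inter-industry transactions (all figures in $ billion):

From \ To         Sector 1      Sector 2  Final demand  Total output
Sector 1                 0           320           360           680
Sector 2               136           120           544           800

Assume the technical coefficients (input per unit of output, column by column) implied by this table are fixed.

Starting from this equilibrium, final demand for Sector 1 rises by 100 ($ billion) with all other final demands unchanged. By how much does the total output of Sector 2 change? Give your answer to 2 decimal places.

Δx_2 = 25.97

Technical coefficients a_ij = z_ij / X_j:
  a_11 = 0/680 = 0.00, a_21 = 136/680 = 0.20
  a_12 = 320/800 = 0.40, a_22 = 120/800 = 0.15
I − A =
  [   1.00    -0.40]
  [  -0.20     0.85]
det(I−A) = (1.00)(0.85) − (-0.40)(-0.20) = 0.7700
adj(I−A) = [[0.85, 0.40], [0.20, 1.00]]
(I − A)⁻¹ = adj(I−A) / det(I−A) ≈
  [   1.1039     0.5195]
  [   0.2597     1.2987]
Δx = (I − A)⁻¹ Δd with Δd having +100 in the Sector 1 component and 0 elsewhere.
So Δx_2 = L_21 · (+100), where L_21 = adj(I−A)_21 / det(I−A) = 0.20 / 0.7700.
Δx_2 = 0.20 × (+100) / 0.7700 = 20.00 / 0.7700 ≈ 25.97.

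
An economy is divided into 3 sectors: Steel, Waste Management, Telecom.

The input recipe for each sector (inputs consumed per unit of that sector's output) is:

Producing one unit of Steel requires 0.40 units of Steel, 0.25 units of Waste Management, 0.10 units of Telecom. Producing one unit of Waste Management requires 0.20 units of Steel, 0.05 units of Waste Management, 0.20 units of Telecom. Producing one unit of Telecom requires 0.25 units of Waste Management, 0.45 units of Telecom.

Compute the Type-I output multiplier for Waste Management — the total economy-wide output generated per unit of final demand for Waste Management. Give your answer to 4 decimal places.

m_W = 2.3108

I − A =
  [   0.60    -0.20     0.00]
  [  -0.25     0.95    -0.25]
  [  -0.10    -0.20     0.55]
Cofactors of I−A, C_ij = (−1)^(i+j)·(minor ij) (rows/columns in the sector order above):
  C_11 = (0.95)(0.55) − (-0.25)(-0.20) = 0.4725
  C_12 = −[(-0.25)(0.55) − (-0.25)(-0.10)] = 0.1625
  C_13 = (-0.25)(-0.20) − (0.95)(-0.10) = 0.1450
  C_21 = −[(-0.20)(0.55) − (0.00)(-0.20)] = 0.1100
  C_22 = (0.60)(0.55) − (0.00)(-0.10) = 0.3300
  C_23 = −[(0.60)(-0.20) − (-0.20)(-0.10)] = 0.1400
  C_31 = (-0.20)(-0.25) − (0.00)(0.95) = 0.0500
  C_32 = −[(0.60)(-0.25) − (0.00)(-0.25)] = 0.1500
  C_33 = (0.60)(0.95) − (-0.20)(-0.25) = 0.5200
det(I−A) = Σ_j (I−A)_1j·C_1j = (0.60)(0.4725) + (-0.20)(0.1625) + (0.00)(0.1450) = 0.2510
adj(I−A) = Cᵀ =
  [ 0.4725   0.1100   0.0500]
  [ 0.1625   0.3300   0.1500]
  [ 0.1450   0.1400   0.5200]
(I − A)⁻¹ = adj(I−A) / det(I−A) ≈
  [   1.88247     0.43825     0.19920]
  [   0.64741     1.31474     0.59761]
  [   0.57769     0.55777     2.07171]
The output multiplier for sector j is the column-j sum of the Leontief inverse (I − A)⁻¹ = adj(I−A) / det(I−A).
Column W of adj(I−A): (0.1100, 0.3300, 0.1400); det(I−A) = 0.2510.
m_W = (0.1100 + 0.3300 + 0.1400) / 0.2510 = 0.58 / 0.2510 ≈ 2.3108.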